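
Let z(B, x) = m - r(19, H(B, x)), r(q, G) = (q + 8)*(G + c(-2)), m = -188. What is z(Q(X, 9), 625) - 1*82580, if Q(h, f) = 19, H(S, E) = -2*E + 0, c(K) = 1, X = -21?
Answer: -49045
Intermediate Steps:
H(S, E) = -2*E
r(q, G) = (1 + G)*(8 + q) (r(q, G) = (q + 8)*(G + 1) = (8 + q)*(1 + G) = (1 + G)*(8 + q))
z(B, x) = -215 + 54*x (z(B, x) = -188 - (8 + 19 + 8*(-2*x) - 2*x*19) = -188 - (8 + 19 - 16*x - 38*x) = -188 - (27 - 54*x) = -188 + (-27 + 54*x) = -215 + 54*x)
z(Q(X, 9), 625) - 1*82580 = (-215 + 54*625) - 1*82580 = (-215 + 33750) - 82580 = 33535 - 82580 = -49045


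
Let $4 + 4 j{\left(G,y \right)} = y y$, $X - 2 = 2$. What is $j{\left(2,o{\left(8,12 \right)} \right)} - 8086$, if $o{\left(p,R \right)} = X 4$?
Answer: $-8023$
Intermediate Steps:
$X = 4$ ($X = 2 + 2 = 4$)
$o{\left(p,R \right)} = 16$ ($o{\left(p,R \right)} = 4 \cdot 4 = 16$)
$j{\left(G,y \right)} = -1 + \frac{y^{2}}{4}$ ($j{\left(G,y \right)} = -1 + \frac{y y}{4} = -1 + \frac{y^{2}}{4}$)
$j{\left(2,o{\left(8,12 \right)} \right)} - 8086 = \left(-1 + \frac{16^{2}}{4}\right) - 8086 = \left(-1 + \frac{1}{4} \cdot 256\right) - 8086 = \left(-1 + 64\right) - 8086 = 63 - 8086 = -8023$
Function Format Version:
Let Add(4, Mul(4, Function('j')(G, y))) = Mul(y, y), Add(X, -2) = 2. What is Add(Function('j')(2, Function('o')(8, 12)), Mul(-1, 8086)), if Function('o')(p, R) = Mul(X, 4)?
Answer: -8023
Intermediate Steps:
X = 4 (X = Add(2, 2) = 4)
Function('o')(p, R) = 16 (Function('o')(p, R) = Mul(4, 4) = 16)
Function('j')(G, y) = Add(-1, Mul(Rational(1, 4), Pow(y, 2))) (Function('j')(G, y) = Add(-1, Mul(Rational(1, 4), Mul(y, y))) = Add(-1, Mul(Rational(1, 4), Pow(y, 2))))
Add(Function('j')(2, Function('o')(8, 12)), Mul(-1, 8086)) = Add(Add(-1, Mul(Rational(1, 4), Pow(16, 2))), Mul(-1, 8086)) = Add(Add(-1, Mul(Rational(1, 4), 256)), -8086) = Add(Add(-1, 64), -8086) = Add(63, -8086) = -8023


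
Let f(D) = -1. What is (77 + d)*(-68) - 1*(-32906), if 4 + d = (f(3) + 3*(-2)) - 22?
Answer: 29914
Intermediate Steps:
d = -33 (d = -4 + ((-1 + 3*(-2)) - 22) = -4 + ((-1 - 6) - 22) = -4 + (-7 - 22) = -4 - 29 = -33)
(77 + d)*(-68) - 1*(-32906) = (77 - 33)*(-68) - 1*(-32906) = 44*(-68) + 32906 = -2992 + 32906 = 29914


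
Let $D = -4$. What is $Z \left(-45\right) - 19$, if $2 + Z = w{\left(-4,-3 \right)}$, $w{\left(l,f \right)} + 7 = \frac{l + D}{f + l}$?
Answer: $\frac{2342}{7} \approx 334.57$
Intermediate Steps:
$w{\left(l,f \right)} = -7 + \frac{-4 + l}{f + l}$ ($w{\left(l,f \right)} = -7 + \frac{l - 4}{f + l} = -7 + \frac{-4 + l}{f + l}$)
$Z = - \frac{55}{7}$ ($Z = -2 + \frac{-4 - -21 - -24}{-3 - 4} = -2 + \frac{-4 + 21 + 24}{-7} = -2 - \frac{41}{7} = - \frac{55}{7} \approx -7.8571$)
$Z \left(-45\right) - 19 = \left(- \frac{55}{7}\right) \left(-45\right) - 19 = \frac{2475}{7} - 19 = \frac{2342}{7}$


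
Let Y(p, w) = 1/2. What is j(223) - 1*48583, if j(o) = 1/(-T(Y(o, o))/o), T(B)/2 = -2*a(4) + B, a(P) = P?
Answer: -728522/15 ≈ -48568.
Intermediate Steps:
Y(p, w) = ½
T(B) = -16 + 2*B (T(B) = 2*(-2*4 + B) = 2*(-8 + B) = -16 + 2*B)
j(o) = o/15 (j(o) = 1/(-(-16 + 2*(½))/o) = 1/(-(-16 + 1)/o) = 1/(-(-15)/o) = 1/(15/o) = o/15)
j(223) - 1*48583 = (1/15)*223 - 1*48583 = 223/15 - 48583 = -728522/15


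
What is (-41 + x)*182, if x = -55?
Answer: -17472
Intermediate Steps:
(-41 + x)*182 = (-41 - 55)*182 = -96*182 = -17472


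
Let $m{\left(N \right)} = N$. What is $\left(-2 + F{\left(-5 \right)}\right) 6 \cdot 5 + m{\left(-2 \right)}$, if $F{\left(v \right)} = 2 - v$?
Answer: $148$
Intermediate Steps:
$\left(-2 + F{\left(-5 \right)}\right) 6 \cdot 5 + m{\left(-2 \right)} = \left(-2 + \left(2 - -5\right)\right) 6 \cdot 5 - 2 = \left(-2 + \left(2 + 5\right)\right) 6 \cdot 5 - 2 = \left(-2 + 7\right) 6 \cdot 5 - 2 = 5 \cdot 6 \cdot 5 - 2 = 30 \cdot 5 - 2 = 150 - 2 = 148$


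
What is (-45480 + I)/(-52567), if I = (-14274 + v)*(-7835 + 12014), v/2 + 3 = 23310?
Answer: -135103380/52567 ≈ -2570.1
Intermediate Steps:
v = 46614 (v = -6 + 2*23310 = -6 + 46620 = 46614)
I = 135148860 (I = (-14274 + 46614)*(-7835 + 12014) = 32340*4179 = 135148860)
(-45480 + I)/(-52567) = (-45480 + 135148860)/(-52567) = 135103380*(-1/52567) = -135103380/52567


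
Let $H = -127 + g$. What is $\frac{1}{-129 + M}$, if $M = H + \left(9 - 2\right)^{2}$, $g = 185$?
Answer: $- \frac{1}{22} \approx -0.045455$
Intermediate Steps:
$H = 58$ ($H = -127 + 185 = 58$)
$M = 107$ ($M = 58 + \left(9 - 2\right)^{2} = 58 + 7^{2} = 58 + 49 = 107$)
$\frac{1}{-129 + M} = \frac{1}{-129 + 107} = \frac{1}{-22} = - \frac{1}{22}$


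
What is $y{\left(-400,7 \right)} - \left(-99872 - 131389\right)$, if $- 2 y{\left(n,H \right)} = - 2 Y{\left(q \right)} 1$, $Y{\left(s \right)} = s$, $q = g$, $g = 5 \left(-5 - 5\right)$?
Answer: $231211$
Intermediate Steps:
$g = -50$ ($g = 5 \left(-10\right) = -50$)
$q = -50$
$y{\left(n,H \right)} = -50$ ($y{\left(n,H \right)} = - \frac{\left(-2\right) \left(-50\right) 1}{2} = - \frac{100 \cdot 1}{2} = \left(- \frac{1}{2}\right) 100 = -50$)
$y{\left(-400,7 \right)} - \left(-99872 - 131389\right) = -50 - \left(-99872 - 131389\right) = -50 - -231261 = -50 + 231261 = 231211$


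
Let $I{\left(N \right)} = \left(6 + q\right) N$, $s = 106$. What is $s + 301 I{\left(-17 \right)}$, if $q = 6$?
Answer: $-61298$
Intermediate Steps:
$I{\left(N \right)} = 12 N$ ($I{\left(N \right)} = \left(6 + 6\right) N = 12 N$)
$s + 301 I{\left(-17 \right)} = 106 + 301 \cdot 12 \left(-17\right) = 106 + 301 \left(-204\right) = 106 - 61404 = -61298$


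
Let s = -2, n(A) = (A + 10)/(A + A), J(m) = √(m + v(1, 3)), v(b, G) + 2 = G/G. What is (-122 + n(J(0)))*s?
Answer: 243 + 10*I ≈ 243.0 + 10.0*I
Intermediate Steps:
v(b, G) = -1 (v(b, G) = -2 + G/G = -2 + 1 = -1)
J(m) = √(-1 + m) (J(m) = √(m - 1) = √(-1 + m))
n(A) = (10 + A)/(2*A) (n(A) = (10 + A)/((2*A)) = (10 + A)*(1/(2*A)) = (10 + A)/(2*A))
(-122 + n(J(0)))*s = (-122 + (10 + √(-1 + 0))/(2*(√(-1 + 0))))*(-2) = (-122 + (10 + √(-1))/(2*(√(-1))))*(-2) = (-122 + (10 + I)/(2*I))*(-2) = (-122 + (-I)*(10 + I)/2)*(-2) = (-122 - I*(10 + I)/2)*(-2) = 244 + I*(10 + I)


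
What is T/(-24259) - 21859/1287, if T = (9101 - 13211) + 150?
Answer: -525180961/31221333 ≈ -16.821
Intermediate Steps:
T = -3960 (T = -4110 + 150 = -3960)
T/(-24259) - 21859/1287 = -3960/(-24259) - 21859/1287 = -3960*(-1/24259) - 21859*1/1287 = 3960/24259 - 21859/1287 = -525180961/31221333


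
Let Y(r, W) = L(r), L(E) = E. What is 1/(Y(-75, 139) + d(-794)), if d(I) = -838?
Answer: -1/913 ≈ -0.0010953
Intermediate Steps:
Y(r, W) = r
1/(Y(-75, 139) + d(-794)) = 1/(-75 - 838) = 1/(-913) = -1/913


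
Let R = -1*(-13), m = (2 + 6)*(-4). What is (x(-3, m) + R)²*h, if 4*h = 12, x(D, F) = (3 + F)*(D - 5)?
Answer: 180075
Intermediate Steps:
m = -32 (m = 8*(-4) = -32)
R = 13
x(D, F) = (-5 + D)*(3 + F) (x(D, F) = (3 + F)*(-5 + D) = (-5 + D)*(3 + F))
h = 3 (h = (¼)*12 = 3)
(x(-3, m) + R)²*h = ((-15 - 5*(-32) + 3*(-3) - 3*(-32)) + 13)²*3 = ((-15 + 160 - 9 + 96) + 13)²*3 = (232 + 13)²*3 = 245²*3 = 60025*3 = 180075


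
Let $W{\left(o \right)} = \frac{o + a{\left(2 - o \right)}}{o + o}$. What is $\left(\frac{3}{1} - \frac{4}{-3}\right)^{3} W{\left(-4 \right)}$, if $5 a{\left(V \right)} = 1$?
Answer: $\frac{41743}{1080} \approx 38.651$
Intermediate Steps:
$a{\left(V \right)} = \frac{1}{5}$ ($a{\left(V \right)} = \frac{1}{5} \cdot 1 = \frac{1}{5}$)
$W{\left(o \right)} = \frac{\frac{1}{5} + o}{2 o}$ ($W{\left(o \right)} = \frac{o + \frac{1}{5}}{o + o} = \frac{\frac{1}{5} + o}{2 o}$)
$\left(\frac{3}{1} - \frac{4}{-3}\right)^{3} W{\left(-4 \right)} = \left(\frac{3}{1} - \frac{4}{-3}\right)^{3} \frac{1 + 5 \left(-4\right)}{10 \left(-4\right)} = \left(3 \cdot 1 - - \frac{4}{3}\right)^{3} \cdot \frac{1}{10} \left(- \frac{1}{4}\right) \left(1 - 20\right) = \left(3 + \frac{4}{3}\right)^{3} \cdot \frac{1}{10} \left(- \frac{1}{4}\right) \left(-19\right) = \left(\frac{13}{3}\right)^{3} \cdot \frac{19}{40} = \frac{2197}{27} \cdot \frac{19}{40} = \frac{41743}{1080}$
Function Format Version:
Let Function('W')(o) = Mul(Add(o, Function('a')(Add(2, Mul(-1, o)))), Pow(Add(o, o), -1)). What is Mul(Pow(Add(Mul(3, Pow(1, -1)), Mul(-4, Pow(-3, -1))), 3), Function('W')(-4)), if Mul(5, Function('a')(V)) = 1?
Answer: Rational(41743, 1080) ≈ 38.651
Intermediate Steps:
Function('a')(V) = Rational(1, 5) (Function('a')(V) = Mul(Rational(1, 5), 1) = Rational(1, 5))
Function('W')(o) = Mul(Rational(1, 2), Pow(o, -1), Add(Rational(1, 5), o)) (Function('W')(o) = Mul(Add(o, Rational(1, 5)), Pow(Add(o, o), -1)) = Mul(Add(Rational(1, 5), o), Pow(Mul(2, o), -1)) = Mul(Add(Rational(1, 5), o), Mul(Rational(1, 2), Pow(o, -1))) = Mul(Rational(1, 2), Pow(o, -1), Add(Rational(1, 5), o)))
Mul(Pow(Add(Mul(3, Pow(1, -1)), Mul(-4, Pow(-3, -1))), 3), Function('W')(-4)) = Mul(Pow(Add(Mul(3, Pow(1, -1)), Mul(-4, Pow(-3, -1))), 3), Mul(Rational(1, 10), Pow(-4, -1), Add(1, Mul(5, -4)))) = Mul(Pow(Add(Mul(3, 1), Mul(-4, Rational(-1, 3))), 3), Mul(Rational(1, 10), Rational(-1, 4), Add(1, -20))) = Mul(Pow(Add(3, Rational(4, 3)), 3), Mul(Rational(1, 10), Rational(-1, 4), -19)) = Mul(Pow(Rational(13, 3), 3), Rational(19, 40)) = Mul(Rational(2197, 27), Rational(19, 40)) = Rational(41743, 1080)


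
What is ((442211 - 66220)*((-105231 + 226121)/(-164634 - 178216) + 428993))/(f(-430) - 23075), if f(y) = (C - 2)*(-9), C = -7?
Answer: -2765040242149878/394174645 ≈ -7.0148e+6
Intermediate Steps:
f(y) = 81 (f(y) = (-7 - 2)*(-9) = -9*(-9) = 81)
((442211 - 66220)*((-105231 + 226121)/(-164634 - 178216) + 428993))/(f(-430) - 23075) = ((442211 - 66220)*((-105231 + 226121)/(-164634 - 178216) + 428993))/(81 - 23075) = (375991*(120890/(-342850) + 428993))/(-22994) = (375991*(120890*(-1/342850) + 428993))*(-1/22994) = (375991*(-12089/34285 + 428993))*(-1/22994) = (375991*(14708012916/34285))*(-1/22994) = (5530080484299756/34285)*(-1/22994) = -2765040242149878/394174645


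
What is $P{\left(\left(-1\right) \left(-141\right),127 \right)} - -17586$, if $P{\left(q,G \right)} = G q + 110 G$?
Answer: $49463$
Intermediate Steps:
$P{\left(q,G \right)} = 110 G + G q$
$P{\left(\left(-1\right) \left(-141\right),127 \right)} - -17586 = 127 \left(110 - -141\right) - -17586 = 127 \left(110 + 141\right) + 17586 = 127 \cdot 251 + 17586 = 31877 + 17586 = 49463$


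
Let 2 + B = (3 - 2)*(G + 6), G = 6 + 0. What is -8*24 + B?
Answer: -182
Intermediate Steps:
G = 6
B = 10 (B = -2 + (3 - 2)*(6 + 6) = -2 + 1*12 = -2 + 12 = 10)
-8*24 + B = -8*24 + 10 = -192 + 10 = -182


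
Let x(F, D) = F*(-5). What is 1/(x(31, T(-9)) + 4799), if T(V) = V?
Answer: 1/4644 ≈ 0.00021533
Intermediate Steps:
x(F, D) = -5*F
1/(x(31, T(-9)) + 4799) = 1/(-5*31 + 4799) = 1/(-155 + 4799) = 1/4644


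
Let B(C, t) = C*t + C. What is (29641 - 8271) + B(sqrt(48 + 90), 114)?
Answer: 21370 + 115*sqrt(138) ≈ 22721.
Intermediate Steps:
B(C, t) = C + C*t
(29641 - 8271) + B(sqrt(48 + 90), 114) = (29641 - 8271) + sqrt(48 + 90)*(1 + 114) = 21370 + sqrt(138)*115 = 21370 + 115*sqrt(138)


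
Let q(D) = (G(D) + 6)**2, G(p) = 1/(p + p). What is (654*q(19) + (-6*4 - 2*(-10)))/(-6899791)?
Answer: -17145319/4981649102 ≈ -0.0034417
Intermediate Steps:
G(p) = 1/(2*p)
q(D) = (6 + 1/(2*D))**2 (q(D) = (1/(2*D) + 6)**2 = (6 + 1/(2*D))**2)
(654*q(19) + (-6*4 - 2*(-10)))/(-6899791) = (654*((1/4)*(1 + 12*19)**2/19**2) + (-6*4 - 2*(-10)))/(-6899791) = (654*((1/4)*(1/361)*(1 + 228)**2) + (-24 + 20))*(-1/6899791) = (654*((1/4)*(1/361)*229**2) - 4)*(-1/6899791) = (654*((1/4)*(1/361)*52441) - 4)*(-1/6899791) = (654*(52441/1444) - 4)*(-1/6899791) = (17148207/722 - 4)*(-1/6899791) = (17145319/722)*(-1/6899791) = -17145319/4981649102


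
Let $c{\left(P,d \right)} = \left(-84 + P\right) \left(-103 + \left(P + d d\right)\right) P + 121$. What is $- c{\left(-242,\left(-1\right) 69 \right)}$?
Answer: $-348387193$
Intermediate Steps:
$c{\left(P,d \right)} = 121 + P \left(-84 + P\right) \left(-103 + P + d^{2}\right)$ ($c{\left(P,d \right)} = \left(-84 + P\right) \left(-103 + \left(P + d^{2}\right)\right) P + 121 = \left(-84 + P\right) \left(-103 + P + d^{2}\right) P + 121 = P \left(-84 + P\right) \left(-103 + P + d^{2}\right) + 121 = 121 + P \left(-84 + P\right) \left(-103 + P + d^{2}\right)$)
$- c{\left(-242,\left(-1\right) 69 \right)} = - (121 + \left(-242\right)^{3} - 187 \left(-242\right)^{2} + 8652 \left(-242\right) + \left(-242\right)^{2} \left(\left(-1\right) 69\right)^{2} - - 20328 \left(\left(-1\right) 69\right)^{2}) = - (121 - 14172488 - 10951468 - 2093784 + 58564 \left(-69\right)^{2} - - 20328 \left(-69\right)^{2}) = - (121 - 14172488 - 10951468 - 2093784 + 58564 \cdot 4761 - \left(-20328\right) 4761) = - (121 - 14172488 - 10951468 - 2093784 + 278823204 + 96781608) = \left(-1\right) 348387193 = -348387193$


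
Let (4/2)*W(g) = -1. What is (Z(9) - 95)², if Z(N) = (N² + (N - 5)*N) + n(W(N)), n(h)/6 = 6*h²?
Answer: 961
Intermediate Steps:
W(g) = -½ (W(g) = (½)*(-1) = -½)
n(h) = 36*h² (n(h) = 6*(6*h²) = 36*h²)
Z(N) = 9 + N² + N*(-5 + N) (Z(N) = (N² + (N - 5)*N) + 36*(-½)² = (N² + (-5 + N)*N) + 36*(¼) = (N² + N*(-5 + N)) + 9 = 9 + N² + N*(-5 + N))
(Z(9) - 95)² = ((9 - 5*9 + 2*9²) - 95)² = ((9 - 45 + 2*81) - 95)² = ((9 - 45 + 162) - 95)² = (126 - 95)² = 31² = 961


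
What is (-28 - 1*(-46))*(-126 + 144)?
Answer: 324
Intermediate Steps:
(-28 - 1*(-46))*(-126 + 144) = (-28 + 46)*18 = 18*18 = 324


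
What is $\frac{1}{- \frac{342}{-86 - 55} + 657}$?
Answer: $\frac{47}{30993} \approx 0.0015165$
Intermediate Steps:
$\frac{1}{- \frac{342}{-86 - 55} + 657} = \frac{1}{- \frac{342}{-141} + 657} = \frac{1}{\left(-342\right) \left(- \frac{1}{141}\right) + 657} = \frac{1}{\frac{114}{47} + 657} = \frac{1}{\frac{30993}{47}} = \frac{47}{30993}$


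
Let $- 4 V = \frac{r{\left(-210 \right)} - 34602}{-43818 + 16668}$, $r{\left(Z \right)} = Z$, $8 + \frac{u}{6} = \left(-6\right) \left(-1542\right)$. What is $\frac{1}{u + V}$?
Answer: $\frac{9050}{501946299} \approx 1.803 \cdot 10^{-5}$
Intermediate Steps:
$u = 55464$ ($u = -48 + 6 \left(\left(-6\right) \left(-1542\right)\right) = -48 + 6 \cdot 9252 = -48 + 55512 = 55464$)
$V = - \frac{2901}{9050}$ ($V = - \frac{\left(-210 - 34602\right) \frac{1}{-43818 + 16668}}{4} = - \frac{\left(-34812\right) \frac{1}{-27150}}{4} = - \frac{\left(-34812\right) \left(- \frac{1}{27150}\right)}{4} = \left(- \frac{1}{4}\right) \frac{5802}{4525} = - \frac{2901}{9050} \approx -0.32055$)
$\frac{1}{u + V} = \frac{1}{55464 - \frac{2901}{9050}} = \frac{1}{\frac{501946299}{9050}} = \frac{9050}{501946299}$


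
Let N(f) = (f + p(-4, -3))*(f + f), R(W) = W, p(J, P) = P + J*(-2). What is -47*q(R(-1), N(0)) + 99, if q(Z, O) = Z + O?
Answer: 146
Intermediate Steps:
p(J, P) = P - 2*J
N(f) = 2*f*(5 + f) (N(f) = (f + (-3 - 2*(-4)))*(f + f) = (f + (-3 + 8))*(2*f) = (f + 5)*(2*f) = (5 + f)*(2*f) = 2*f*(5 + f))
q(Z, O) = O + Z
-47*q(R(-1), N(0)) + 99 = -47*(2*0*(5 + 0) - 1) + 99 = -47*(2*0*5 - 1) + 99 = -47*(0 - 1) + 99 = -47*(-1) + 99 = 47 + 99 = 146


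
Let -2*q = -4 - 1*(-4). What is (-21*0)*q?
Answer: 0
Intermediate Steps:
q = 0 (q = -(-4 - 1*(-4))/2 = -(-4 + 4)/2 = -½*0 = 0)
(-21*0)*q = -21*0*0 = 0*0 = 0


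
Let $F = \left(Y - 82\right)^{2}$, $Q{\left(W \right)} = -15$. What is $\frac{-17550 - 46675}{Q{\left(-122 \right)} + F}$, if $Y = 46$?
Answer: $- \frac{9175}{183} \approx -50.137$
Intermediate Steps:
$F = 1296$ ($F = \left(46 - 82\right)^{2} = \left(-36\right)^{2} = 1296$)
$\frac{-17550 - 46675}{Q{\left(-122 \right)} + F} = \frac{-17550 - 46675}{-15 + 1296} = - \frac{64225}{1281} = \left(-64225\right) \frac{1}{1281} = - \frac{9175}{183}$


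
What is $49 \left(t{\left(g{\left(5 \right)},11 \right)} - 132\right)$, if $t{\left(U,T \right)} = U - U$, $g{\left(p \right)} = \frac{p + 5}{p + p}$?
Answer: $-6468$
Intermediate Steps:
$g{\left(p \right)} = \frac{5 + p}{2 p}$
$t{\left(U,T \right)} = 0$
$49 \left(t{\left(g{\left(5 \right)},11 \right)} - 132\right) = 49 \left(0 - 132\right) = 49 \left(-132\right) = -6468$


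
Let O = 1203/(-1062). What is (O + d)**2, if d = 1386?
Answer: 240338199049/125316 ≈ 1.9179e+6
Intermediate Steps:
O = -401/354 (O = 1203*(-1/1062) = -401/354 ≈ -1.1328)
(O + d)**2 = (-401/354 + 1386)**2 = (490243/354)**2 = 240338199049/125316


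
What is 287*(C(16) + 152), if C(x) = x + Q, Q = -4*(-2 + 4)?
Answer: 45920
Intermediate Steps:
Q = -8 (Q = -4*2 = -8)
C(x) = -8 + x (C(x) = x - 8 = -8 + x)
287*(C(16) + 152) = 287*((-8 + 16) + 152) = 287*(8 + 152) = 287*160 = 45920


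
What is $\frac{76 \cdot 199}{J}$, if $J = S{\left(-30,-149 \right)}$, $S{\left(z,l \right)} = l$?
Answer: $- \frac{15124}{149} \approx -101.5$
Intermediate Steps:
$J = -149$
$\frac{76 \cdot 199}{J} = \frac{76 \cdot 199}{-149} = 15124 \left(- \frac{1}{149}\right) = - \frac{15124}{149}$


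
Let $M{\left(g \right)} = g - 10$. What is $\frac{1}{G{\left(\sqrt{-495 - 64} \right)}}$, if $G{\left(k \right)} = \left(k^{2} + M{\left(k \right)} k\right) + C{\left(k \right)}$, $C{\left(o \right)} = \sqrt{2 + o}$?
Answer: $\frac{1}{-1118 + \sqrt{2 + i \sqrt{559}} - 10 i \sqrt{559}} \approx -0.00085971 + 0.00017985 i$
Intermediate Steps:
$M{\left(g \right)} = -10 + g$ ($M{\left(g \right)} = g - 10 = -10 + g$)
$G{\left(k \right)} = k^{2} + \sqrt{2 + k} + k \left(-10 + k\right)$ ($G{\left(k \right)} = \left(k^{2} + \left(-10 + k\right) k\right) + \sqrt{2 + k} = \left(k^{2} + k \left(-10 + k\right)\right) + \sqrt{2 + k} = k^{2} + \sqrt{2 + k} + k \left(-10 + k\right)$)
$\frac{1}{G{\left(\sqrt{-495 - 64} \right)}} = \frac{1}{\left(\sqrt{-495 - 64}\right)^{2} + \sqrt{2 + \sqrt{-495 - 64}} + \sqrt{-495 - 64} \left(-10 + \sqrt{-495 - 64}\right)} = \frac{1}{\left(\sqrt{-559}\right)^{2} + \sqrt{2 + \sqrt{-559}} + \sqrt{-559} \left(-10 + \sqrt{-559}\right)} = \frac{1}{\left(i \sqrt{559}\right)^{2} + \sqrt{2 + i \sqrt{559}} + i \sqrt{559} \left(-10 + i \sqrt{559}\right)} = \frac{1}{-559 + \sqrt{2 + i \sqrt{559}} + i \sqrt{559} \left(-10 + i \sqrt{559}\right)}$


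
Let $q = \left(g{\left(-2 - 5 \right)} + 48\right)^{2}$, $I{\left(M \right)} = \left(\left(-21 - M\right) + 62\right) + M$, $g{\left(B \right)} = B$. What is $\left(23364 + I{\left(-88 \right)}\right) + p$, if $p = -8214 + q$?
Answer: $16872$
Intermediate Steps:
$I{\left(M \right)} = 41$ ($I{\left(M \right)} = \left(41 - M\right) + M = 41$)
$q = 1681$ ($q = \left(\left(-2 - 5\right) + 48\right)^{2} = \left(-7 + 48\right)^{2} = 41^{2} = 1681$)
$p = -6533$ ($p = -8214 + 1681 = -6533$)
$\left(23364 + I{\left(-88 \right)}\right) + p = \left(23364 + 41\right) - 6533 = 23405 - 6533 = 16872$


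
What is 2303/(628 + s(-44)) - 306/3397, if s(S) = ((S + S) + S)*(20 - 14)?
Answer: -7873475/557108 ≈ -14.133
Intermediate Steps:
s(S) = 18*S (s(S) = (2*S + S)*6 = (3*S)*6 = 18*S)
2303/(628 + s(-44)) - 306/3397 = 2303/(628 + 18*(-44)) - 306/3397 = 2303/(628 - 792) - 306*1/3397 = 2303/(-164) - 306/3397 = 2303*(-1/164) - 306/3397 = -2303/164 - 306/3397 = -7873475/557108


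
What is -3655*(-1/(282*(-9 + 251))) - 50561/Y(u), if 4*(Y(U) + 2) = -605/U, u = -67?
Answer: -308243232239/1569612 ≈ -1.9638e+5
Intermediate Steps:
Y(U) = -2 - 605/(4*U) (Y(U) = -2 + (-605/U)/4 = -2 - 605/(4*U))
-3655*(-1/(282*(-9 + 251))) - 50561/Y(u) = -3655*(-1/(282*(-9 + 251))) - 50561/(-2 - 605/4/(-67)) = -3655/((-282*242)) - 50561/(-2 - 605/4*(-1/67)) = -3655/(-68244) - 50561/(-2 + 605/268) = -3655*(-1/68244) - 50561/69/268 = 3655/68244 - 50561*268/69 = 3655/68244 - 13550348/69 = -308243232239/1569612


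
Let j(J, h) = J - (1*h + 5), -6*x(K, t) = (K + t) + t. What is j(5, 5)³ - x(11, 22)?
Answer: -695/6 ≈ -115.83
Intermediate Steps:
x(K, t) = -t/3 - K/6 (x(K, t) = -((K + t) + t)/6 = -(K + 2*t)/6 = -t/3 - K/6)
j(J, h) = -5 + J - h (j(J, h) = J - (h + 5) = J - (5 + h) = J + (-5 - h) = -5 + J - h)
j(5, 5)³ - x(11, 22) = (-5 + 5 - 1*5)³ - (-⅓*22 - ⅙*11) = (-5 + 5 - 5)³ - (-22/3 - 11/6) = (-5)³ - 1*(-55/6) = -125 + 55/6 = -695/6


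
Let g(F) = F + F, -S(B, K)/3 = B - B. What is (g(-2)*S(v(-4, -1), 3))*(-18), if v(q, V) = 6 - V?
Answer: 0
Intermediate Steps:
S(B, K) = 0 (S(B, K) = -3*(B - B) = -3*0 = 0)
g(F) = 2*F
(g(-2)*S(v(-4, -1), 3))*(-18) = ((2*(-2))*0)*(-18) = -4*0*(-18) = 0*(-18) = 0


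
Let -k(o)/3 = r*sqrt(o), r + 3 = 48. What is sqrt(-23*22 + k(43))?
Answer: sqrt(-506 - 135*sqrt(43)) ≈ 37.299*I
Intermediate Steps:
r = 45 (r = -3 + 48 = 45)
k(o) = -135*sqrt(o)
sqrt(-23*22 + k(43)) = sqrt(-23*22 - 135*sqrt(43)) = sqrt(-506 - 135*sqrt(43))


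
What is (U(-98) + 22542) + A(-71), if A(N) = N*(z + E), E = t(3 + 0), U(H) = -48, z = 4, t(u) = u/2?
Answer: 44207/2 ≈ 22104.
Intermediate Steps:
t(u) = u/2 (t(u) = u*(½) = u/2)
E = 3/2 (E = (3 + 0)/2 = (½)*3 = 3/2 ≈ 1.5000)
A(N) = 11*N/2 (A(N) = N*(4 + 3/2) = N*(11/2) = 11*N/2)
(U(-98) + 22542) + A(-71) = (-48 + 22542) + (11/2)*(-71) = 22494 - 781/2 = 44207/2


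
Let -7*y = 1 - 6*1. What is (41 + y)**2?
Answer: 85264/49 ≈ 1740.1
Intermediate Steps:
y = 5/7 (y = -(1 - 6*1)/7 = -(1 - 6)/7 = -1/7*(-5) = 5/7 ≈ 0.71429)
(41 + y)**2 = (41 + 5/7)**2 = (292/7)**2 = 85264/49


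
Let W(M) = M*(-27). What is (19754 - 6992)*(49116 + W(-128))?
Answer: 670923864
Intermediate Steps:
W(M) = -27*M
(19754 - 6992)*(49116 + W(-128)) = (19754 - 6992)*(49116 - 27*(-128)) = 12762*(49116 + 3456) = 12762*52572 = 670923864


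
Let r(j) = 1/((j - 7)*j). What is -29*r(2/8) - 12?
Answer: 140/27 ≈ 5.1852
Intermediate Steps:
r(j) = 1/(j*(-7 + j)) (r(j) = 1/((-7 + j)*j) = 1/(j*(-7 + j)))
-29*r(2/8) - 12 = -29/((2/8)*(-7 + 2/8)) - 12 = -29/((2*(1/8))*(-7 + 2*(1/8))) - 12 = -29/(1/4*(-7 + 1/4)) - 12 = -116/(-27/4) - 12 = -116*(-4)/27 - 12 = -29*(-16/27) - 12 = 464/27 - 12 = 140/27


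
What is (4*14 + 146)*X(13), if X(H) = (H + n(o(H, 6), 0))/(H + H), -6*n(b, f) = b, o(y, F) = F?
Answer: 1212/13 ≈ 93.231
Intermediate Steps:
n(b, f) = -b/6
X(H) = (-1 + H)/(2*H) (X(H) = (H - ⅙*6)/(H + H) = (H - 1)/((2*H)) = (-1 + H)*(1/(2*H)) = (-1 + H)/(2*H))
(4*14 + 146)*X(13) = (4*14 + 146)*((½)*(-1 + 13)/13) = (56 + 146)*((½)*(1/13)*12) = 202*(6/13) = 1212/13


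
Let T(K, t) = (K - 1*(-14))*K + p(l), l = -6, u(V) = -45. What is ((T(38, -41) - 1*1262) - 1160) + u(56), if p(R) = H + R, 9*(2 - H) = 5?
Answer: -4460/9 ≈ -495.56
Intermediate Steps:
H = 13/9 (H = 2 - ⅑*5 = 2 - 5/9 = 13/9 ≈ 1.4444)
p(R) = 13/9 + R
T(K, t) = -41/9 + K*(14 + K) (T(K, t) = (K - 1*(-14))*K + (13/9 - 6) = (K + 14)*K - 41/9 = (14 + K)*K - 41/9 = K*(14 + K) - 41/9 = -41/9 + K*(14 + K))
((T(38, -41) - 1*1262) - 1160) + u(56) = (((-41/9 + 38² + 14*38) - 1*1262) - 1160) - 45 = (((-41/9 + 1444 + 532) - 1262) - 1160) - 45 = ((17743/9 - 1262) - 1160) - 45 = (6385/9 - 1160) - 45 = -4055/9 - 45 = -4460/9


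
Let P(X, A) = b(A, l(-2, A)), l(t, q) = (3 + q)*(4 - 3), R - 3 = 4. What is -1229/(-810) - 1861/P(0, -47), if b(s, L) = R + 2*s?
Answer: 538111/23490 ≈ 22.908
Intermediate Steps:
R = 7 (R = 3 + 4 = 7)
l(t, q) = 3 + q (l(t, q) = (3 + q)*1 = 3 + q)
b(s, L) = 7 + 2*s
P(X, A) = 7 + 2*A
-1229/(-810) - 1861/P(0, -47) = -1229/(-810) - 1861/(7 + 2*(-47)) = -1229*(-1/810) - 1861/(7 - 94) = 1229/810 - 1861/(-87) = 1229/810 - 1861*(-1/87) = 1229/810 + 1861/87 = 538111/23490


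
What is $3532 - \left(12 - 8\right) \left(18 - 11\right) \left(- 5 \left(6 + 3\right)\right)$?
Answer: $4792$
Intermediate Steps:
$3532 - \left(12 - 8\right) \left(18 - 11\right) \left(- 5 \left(6 + 3\right)\right) = 3532 - \left(12 - 8\right) 7 \left(\left(-5\right) 9\right) = 3532 - 4 \cdot 7 \left(-45\right) = 3532 - 28 \left(-45\right) = 3532 - -1260 = 3532 + 1260 = 4792$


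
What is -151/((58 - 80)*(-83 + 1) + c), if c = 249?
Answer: -151/2053 ≈ -0.073551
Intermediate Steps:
-151/((58 - 80)*(-83 + 1) + c) = -151/((58 - 80)*(-83 + 1) + 249) = -151/(-22*(-82) + 249) = -151/(1804 + 249) = -151/2053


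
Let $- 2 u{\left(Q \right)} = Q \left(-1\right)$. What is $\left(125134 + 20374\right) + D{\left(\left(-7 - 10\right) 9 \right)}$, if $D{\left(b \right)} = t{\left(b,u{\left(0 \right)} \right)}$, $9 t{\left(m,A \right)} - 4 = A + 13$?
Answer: $\frac{1309589}{9} \approx 1.4551 \cdot 10^{5}$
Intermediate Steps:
$u{\left(Q \right)} = \frac{Q}{2}$ ($u{\left(Q \right)} = - \frac{Q \left(-1\right)}{2} = - \frac{\left(-1\right) Q}{2} = \frac{Q}{2}$)
$t{\left(m,A \right)} = \frac{17}{9} + \frac{A}{9}$ ($t{\left(m,A \right)} = \frac{4}{9} + \frac{A + 13}{9} = \frac{4}{9} + \frac{13 + A}{9} = \frac{4}{9} + \left(\frac{13}{9} + \frac{A}{9}\right) = \frac{17}{9} + \frac{A}{9}$)
$D{\left(b \right)} = \frac{17}{9}$ ($D{\left(b \right)} = \frac{17}{9} + \frac{\frac{1}{2} \cdot 0}{9} = \frac{17}{9} + \frac{1}{9} \cdot 0 = \frac{17}{9} + 0 = \frac{17}{9}$)
$\left(125134 + 20374\right) + D{\left(\left(-7 - 10\right) 9 \right)} = \left(125134 + 20374\right) + \frac{17}{9} = 145508 + \frac{17}{9} = \frac{1309589}{9}$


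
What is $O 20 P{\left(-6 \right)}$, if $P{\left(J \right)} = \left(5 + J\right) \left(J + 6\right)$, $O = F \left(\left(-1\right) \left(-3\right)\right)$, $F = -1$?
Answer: $0$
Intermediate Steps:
$O = -3$ ($O = - \left(-1\right) \left(-3\right) = \left(-1\right) 3 = -3$)
$P{\left(J \right)} = \left(5 + J\right) \left(6 + J\right)$
$O 20 P{\left(-6 \right)} = \left(-3\right) 20 \left(30 + \left(-6\right)^{2} + 11 \left(-6\right)\right) = - 60 \left(30 + 36 - 66\right) = \left(-60\right) 0 = 0$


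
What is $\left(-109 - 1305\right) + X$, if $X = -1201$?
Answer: $-2615$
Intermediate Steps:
$\left(-109 - 1305\right) + X = \left(-109 - 1305\right) - 1201 = -1414 - 1201 = -2615$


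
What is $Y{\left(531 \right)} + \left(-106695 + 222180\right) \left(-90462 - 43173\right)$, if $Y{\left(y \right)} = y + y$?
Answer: $-15432836913$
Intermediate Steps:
$Y{\left(y \right)} = 2 y$
$Y{\left(531 \right)} + \left(-106695 + 222180\right) \left(-90462 - 43173\right) = 2 \cdot 531 + \left(-106695 + 222180\right) \left(-90462 - 43173\right) = 1062 + 115485 \left(-133635\right) = 1062 - 15432837975 = -15432836913$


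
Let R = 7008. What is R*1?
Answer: 7008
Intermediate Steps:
R*1 = 7008*1 = 7008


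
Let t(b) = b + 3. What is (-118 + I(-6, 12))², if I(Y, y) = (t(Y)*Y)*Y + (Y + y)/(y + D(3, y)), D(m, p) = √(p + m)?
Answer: 93973696/1849 + 38776*√15/1849 ≈ 50905.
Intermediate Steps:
t(b) = 3 + b
D(m, p) = √(m + p)
I(Y, y) = Y²*(3 + Y) + (Y + y)/(y + √(3 + y)) (I(Y, y) = ((3 + Y)*Y)*Y + (Y + y)/(y + √(3 + y)) = (Y*(3 + Y))*Y + (Y + y)/(y + √(3 + y)) = Y²*(3 + Y) + (Y + y)/(y + √(3 + y)))
(-118 + I(-6, 12))² = (-118 + (-6 + 12 + 12*(-6)²*(3 - 6) + (-6)²*√(3 + 12)*(3 - 6))/(12 + √(3 + 12)))² = (-118 + (-6 + 12 + 12*36*(-3) + 36*√15*(-3))/(12 + √15))² = (-118 + (-6 + 12 - 1296 - 108*√15)/(12 + √15))² = (-118 + (-1290 - 108*√15)/(12 + √15))²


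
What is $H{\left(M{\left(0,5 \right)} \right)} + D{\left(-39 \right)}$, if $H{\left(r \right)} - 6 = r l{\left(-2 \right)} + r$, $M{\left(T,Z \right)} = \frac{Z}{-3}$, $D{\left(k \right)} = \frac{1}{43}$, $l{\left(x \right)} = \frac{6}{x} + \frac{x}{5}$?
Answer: $\frac{431}{43} \approx 10.023$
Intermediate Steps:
$l{\left(x \right)} = \frac{6}{x} + \frac{x}{5}$ ($l{\left(x \right)} = \frac{6}{x} + x \frac{1}{5} = \frac{6}{x} + \frac{x}{5}$)
$D{\left(k \right)} = \frac{1}{43}$
$M{\left(T,Z \right)} = - \frac{Z}{3}$ ($M{\left(T,Z \right)} = Z \left(- \frac{1}{3}\right) = - \frac{Z}{3}$)
$H{\left(r \right)} = 6 - \frac{12 r}{5}$ ($H{\left(r \right)} = 6 + \left(r \left(\frac{6}{-2} + \frac{1}{5} \left(-2\right)\right) + r\right) = 6 + \left(r \left(6 \left(- \frac{1}{2}\right) - \frac{2}{5}\right) + r\right) = 6 + \left(r \left(-3 - \frac{2}{5}\right) + r\right) = 6 + \left(r \left(- \frac{17}{5}\right) + r\right) = 6 + \left(- \frac{17 r}{5} + r\right) = 6 - \frac{12 r}{5}$)
$H{\left(M{\left(0,5 \right)} \right)} + D{\left(-39 \right)} = \left(6 - \frac{12 \left(\left(- \frac{1}{3}\right) 5\right)}{5}\right) + \frac{1}{43} = \left(6 - -4\right) + \frac{1}{43} = \left(6 + 4\right) + \frac{1}{43} = 10 + \frac{1}{43} = \frac{431}{43}$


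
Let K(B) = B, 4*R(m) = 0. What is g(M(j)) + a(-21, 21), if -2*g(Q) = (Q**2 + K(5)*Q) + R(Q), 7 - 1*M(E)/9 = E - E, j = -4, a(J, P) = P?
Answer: -2121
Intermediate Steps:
R(m) = 0 (R(m) = (1/4)*0 = 0)
M(E) = 63 (M(E) = 63 - 9*(E - E) = 63 - 9*0 = 63 + 0 = 63)
g(Q) = -5*Q/2 - Q**2/2 (g(Q) = -((Q**2 + 5*Q) + 0)/2 = -(Q**2 + 5*Q)/2 = -5*Q/2 - Q**2/2)
g(M(j)) + a(-21, 21) = (1/2)*63*(-5 - 1*63) + 21 = (1/2)*63*(-5 - 63) + 21 = (1/2)*63*(-68) + 21 = -2142 + 21 = -2121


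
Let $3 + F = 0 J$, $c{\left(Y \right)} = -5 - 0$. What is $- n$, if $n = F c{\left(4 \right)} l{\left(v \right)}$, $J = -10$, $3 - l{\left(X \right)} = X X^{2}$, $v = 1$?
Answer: $-30$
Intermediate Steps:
$c{\left(Y \right)} = -5$ ($c{\left(Y \right)} = -5 + 0 = -5$)
$l{\left(X \right)} = 3 - X^{3}$ ($l{\left(X \right)} = 3 - X X^{2} = 3 - X^{3}$)
$F = -3$ ($F = -3 + 0 \left(-10\right) = -3 + 0 = -3$)
$n = 30$ ($n = \left(-3\right) \left(-5\right) \left(3 - 1^{3}\right) = 15 \left(3 - 1\right) = 15 \cdot 2 = 30$)
$- n = \left(-1\right) 30 = -30$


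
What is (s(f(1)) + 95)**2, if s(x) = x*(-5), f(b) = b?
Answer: 8100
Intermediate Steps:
s(x) = -5*x
(s(f(1)) + 95)**2 = (-5*1 + 95)**2 = (-5 + 95)**2 = 90**2 = 8100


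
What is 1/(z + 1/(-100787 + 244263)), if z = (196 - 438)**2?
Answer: 143476/8402528465 ≈ 1.7075e-5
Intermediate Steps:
z = 58564 (z = (-242)**2 = 58564)
1/(z + 1/(-100787 + 244263)) = 1/(58564 + 1/(-100787 + 244263)) = 1/(58564 + 1/143476) = 1/(8402528465/143476) = 143476/8402528465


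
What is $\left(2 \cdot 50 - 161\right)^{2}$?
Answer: $3721$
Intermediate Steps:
$\left(2 \cdot 50 - 161\right)^{2} = \left(100 - 161\right)^{2} = \left(-61\right)^{2} = 3721$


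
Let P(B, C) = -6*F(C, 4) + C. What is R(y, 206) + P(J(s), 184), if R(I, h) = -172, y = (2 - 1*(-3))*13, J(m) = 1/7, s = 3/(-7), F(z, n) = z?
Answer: -1092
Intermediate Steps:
s = -3/7 (s = 3*(-⅐) = -3/7 ≈ -0.42857)
J(m) = ⅐
P(B, C) = -5*C (P(B, C) = -6*C + C = -5*C)
y = 65 (y = (2 + 3)*13 = 5*13 = 65)
R(y, 206) + P(J(s), 184) = -172 - 5*184 = -172 - 920 = -1092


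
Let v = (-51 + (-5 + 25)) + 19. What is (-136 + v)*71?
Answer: -10508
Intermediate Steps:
v = -12 (v = (-51 + 20) + 19 = -31 + 19 = -12)
(-136 + v)*71 = (-136 - 12)*71 = -148*71 = -10508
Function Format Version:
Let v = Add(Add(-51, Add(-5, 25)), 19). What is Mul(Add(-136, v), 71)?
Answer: -10508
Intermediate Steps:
v = -12 (v = Add(Add(-51, 20), 19) = Add(-31, 19) = -12)
Mul(Add(-136, v), 71) = Mul(Add(-136, -12), 71) = Mul(-148, 71) = -10508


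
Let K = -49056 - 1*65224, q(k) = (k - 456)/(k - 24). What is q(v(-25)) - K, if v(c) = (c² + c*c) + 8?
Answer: 70511161/617 ≈ 1.1428e+5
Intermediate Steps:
v(c) = 8 + 2*c² (v(c) = (c² + c²) + 8 = 2*c² + 8 = 8 + 2*c²)
q(k) = (-456 + k)/(-24 + k)
K = -114280 (K = -49056 - 65224 = -114280)
q(v(-25)) - K = (-456 + (8 + 2*(-25)²))/(-24 + (8 + 2*(-25)²)) - 1*(-114280) = (-456 + (8 + 2*625))/(-24 + (8 + 2*625)) + 114280 = (-456 + (8 + 1250))/(-24 + (8 + 1250)) + 114280 = (-456 + 1258)/(-24 + 1258) + 114280 = 802/1234 + 114280 = (1/1234)*802 + 114280 = 401/617 + 114280 = 70511161/617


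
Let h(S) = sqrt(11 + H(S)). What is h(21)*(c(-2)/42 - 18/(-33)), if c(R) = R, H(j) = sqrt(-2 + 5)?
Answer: 115*sqrt(11 + sqrt(3))/231 ≈ 1.7764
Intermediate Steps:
H(j) = sqrt(3)
h(S) = sqrt(11 + sqrt(3))
h(21)*(c(-2)/42 - 18/(-33)) = sqrt(11 + sqrt(3))*(-2/42 - 18/(-33)) = sqrt(11 + sqrt(3))*(-2*1/42 - 18*(-1/33)) = sqrt(11 + sqrt(3))*(-1/21 + 6/11) = sqrt(11 + sqrt(3))*(115/231) = 115*sqrt(11 + sqrt(3))/231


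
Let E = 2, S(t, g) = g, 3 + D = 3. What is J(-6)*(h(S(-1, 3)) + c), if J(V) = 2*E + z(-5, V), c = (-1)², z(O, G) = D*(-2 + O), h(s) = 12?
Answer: 52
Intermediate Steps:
D = 0 (D = -3 + 3 = 0)
z(O, G) = 0 (z(O, G) = 0*(-2 + O) = 0)
c = 1
J(V) = 4 (J(V) = 2*2 + 0 = 4 + 0 = 4)
J(-6)*(h(S(-1, 3)) + c) = 4*(12 + 1) = 4*13 = 52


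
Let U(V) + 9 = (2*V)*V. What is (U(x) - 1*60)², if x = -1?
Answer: 4489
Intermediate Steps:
U(V) = -9 + 2*V² (U(V) = -9 + (2*V)*V = -9 + 2*V²)
(U(x) - 1*60)² = ((-9 + 2*(-1)²) - 1*60)² = ((-9 + 2*1) - 60)² = ((-9 + 2) - 60)² = (-7 - 60)² = (-67)² = 4489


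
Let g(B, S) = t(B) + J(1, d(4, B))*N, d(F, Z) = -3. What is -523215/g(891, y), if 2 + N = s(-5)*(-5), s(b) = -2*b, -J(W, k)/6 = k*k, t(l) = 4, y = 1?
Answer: -523215/2812 ≈ -186.06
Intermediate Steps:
J(W, k) = -6*k² (J(W, k) = -6*k*k = -6*k²)
N = -52 (N = -2 - 2*(-5)*(-5) = -2 + 10*(-5) = -2 - 50 = -52)
g(B, S) = 2812 (g(B, S) = 4 - 6*(-3)²*(-52) = 4 - 6*9*(-52) = 4 - 54*(-52) = 4 + 2808 = 2812)
-523215/g(891, y) = -523215/2812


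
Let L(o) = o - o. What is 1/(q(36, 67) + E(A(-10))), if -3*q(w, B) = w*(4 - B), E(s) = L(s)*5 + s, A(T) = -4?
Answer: 1/752 ≈ 0.0013298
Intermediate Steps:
L(o) = 0
E(s) = s (E(s) = 0*5 + s = 0 + s = s)
q(w, B) = -w*(4 - B)/3
1/(q(36, 67) + E(A(-10))) = 1/((⅓)*36*(-4 + 67) - 4) = 1/((⅓)*36*63 - 4) = 1/(756 - 4) = 1/752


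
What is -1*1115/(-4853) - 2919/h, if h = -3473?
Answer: 784274/732803 ≈ 1.0702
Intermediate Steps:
-1*1115/(-4853) - 2919/h = -1*1115/(-4853) - 2919/(-3473) = -1115*(-1/4853) - 2919*(-1/3473) = 1115/4853 + 2919/3473 = 784274/732803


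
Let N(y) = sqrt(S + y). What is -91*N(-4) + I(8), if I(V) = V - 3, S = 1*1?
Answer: 5 - 91*I*sqrt(3) ≈ 5.0 - 157.62*I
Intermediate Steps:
S = 1
I(V) = -3 + V
N(y) = sqrt(1 + y)
-91*N(-4) + I(8) = -91*sqrt(1 - 4) + (-3 + 8) = -91*I*sqrt(3) + 5 = 5 - 91*I*sqrt(3)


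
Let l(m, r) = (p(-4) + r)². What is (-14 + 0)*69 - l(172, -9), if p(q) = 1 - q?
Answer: -982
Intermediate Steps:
l(m, r) = (5 + r)² (l(m, r) = ((1 - 1*(-4)) + r)² = ((1 + 4) + r)² = (5 + r)²)
(-14 + 0)*69 - l(172, -9) = (-14 + 0)*69 - (5 - 9)² = -14*69 - 1*(-4)² = -966 - 1*16 = -966 - 16 = -982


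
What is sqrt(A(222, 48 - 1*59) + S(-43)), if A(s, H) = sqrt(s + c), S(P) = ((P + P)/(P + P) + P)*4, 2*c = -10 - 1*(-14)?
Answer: 2*sqrt(-42 + sqrt(14)) ≈ 12.371*I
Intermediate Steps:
c = 2 (c = (-10 - 1*(-14))/2 = (-10 + 14)/2 = (1/2)*4 = 2)
S(P) = 4 + 4*P (S(P) = ((2*P)/((2*P)) + P)*4 = ((2*P)*(1/(2*P)) + P)*4 = (1 + P)*4 = 4 + 4*P)
A(s, H) = sqrt(2 + s) (A(s, H) = sqrt(s + 2) = sqrt(2 + s))
sqrt(A(222, 48 - 1*59) + S(-43)) = sqrt(sqrt(2 + 222) + (4 + 4*(-43))) = sqrt(sqrt(224) + (4 - 172)) = sqrt(4*sqrt(14) - 168) = sqrt(-168 + 4*sqrt(14))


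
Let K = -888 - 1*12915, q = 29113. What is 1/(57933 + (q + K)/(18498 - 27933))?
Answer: 1887/109316509 ≈ 1.7262e-5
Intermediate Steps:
K = -13803 (K = -888 - 12915 = -13803)
1/(57933 + (q + K)/(18498 - 27933)) = 1/(57933 + (29113 - 13803)/(18498 - 27933)) = 1/(57933 + 15310/(-9435)) = 1/(57933 + 15310*(-1/9435)) = 1/(57933 - 3062/1887) = 1/(109316509/1887) = 1887/109316509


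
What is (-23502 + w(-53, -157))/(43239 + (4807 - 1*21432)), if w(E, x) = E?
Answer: -3365/3802 ≈ -0.88506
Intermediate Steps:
(-23502 + w(-53, -157))/(43239 + (4807 - 1*21432)) = (-23502 - 53)/(43239 + (4807 - 1*21432)) = -23555/(43239 + (4807 - 21432)) = -23555/(43239 - 16625) = -23555/26614 = -23555*1/26614 = -3365/3802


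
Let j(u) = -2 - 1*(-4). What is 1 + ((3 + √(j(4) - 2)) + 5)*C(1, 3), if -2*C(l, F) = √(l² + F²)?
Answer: 1 - 4*√10 ≈ -11.649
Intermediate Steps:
j(u) = 2 (j(u) = -2 + 4 = 2)
C(l, F) = -√(F² + l²)/2 (C(l, F) = -√(l² + F²)/2 = -√(F² + l²)/2)
1 + ((3 + √(j(4) - 2)) + 5)*C(1, 3) = 1 + ((3 + √(2 - 2)) + 5)*(-√(3² + 1²)/2) = 1 + ((3 + √0) + 5)*(-√(9 + 1)/2) = 1 + ((3 + 0) + 5)*(-√10/2) = 1 + (3 + 5)*(-√10/2) = 1 + 8*(-√10/2) = 1 - 4*√10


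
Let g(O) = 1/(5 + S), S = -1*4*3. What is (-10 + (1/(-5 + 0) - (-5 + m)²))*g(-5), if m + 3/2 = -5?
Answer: 407/20 ≈ 20.350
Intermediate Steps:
m = -13/2 (m = -3/2 - 5 = -13/2 ≈ -6.5000)
S = -12 (S = -4*3 = -12)
g(O) = -⅐ (g(O) = 1/(5 - 12) = 1/(-7) = -⅐)
(-10 + (1/(-5 + 0) - (-5 + m)²))*g(-5) = (-10 + (1/(-5 + 0) - (-5 - 13/2)²))*(-⅐) = (-10 + (1/(-5) - (-23/2)²))*(-⅐) = (-10 + (-⅕ - 1*529/4))*(-⅐) = (-10 + (-⅕ - 529/4))*(-⅐) = (-10 - 2649/20)*(-⅐) = -2849/20*(-⅐) = 407/20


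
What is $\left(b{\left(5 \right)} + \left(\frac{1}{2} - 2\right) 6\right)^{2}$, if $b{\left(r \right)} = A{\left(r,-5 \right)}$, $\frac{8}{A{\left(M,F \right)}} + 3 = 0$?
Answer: $\frac{1225}{9} \approx 136.11$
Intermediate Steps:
$A{\left(M,F \right)} = - \frac{8}{3}$ ($A{\left(M,F \right)} = \frac{8}{-3 + 0} = \frac{8}{-3} = 8 \left(- \frac{1}{3}\right) = - \frac{8}{3}$)
$b{\left(r \right)} = - \frac{8}{3}$
$\left(b{\left(5 \right)} + \left(\frac{1}{2} - 2\right) 6\right)^{2} = \left(- \frac{8}{3} + \left(\frac{1}{2} - 2\right) 6\right)^{2} = \left(- \frac{8}{3} - 9\right)^{2} = \left(- \frac{35}{3}\right)^{2} = \frac{1225}{9}$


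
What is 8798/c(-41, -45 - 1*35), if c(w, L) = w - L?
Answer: 8798/39 ≈ 225.59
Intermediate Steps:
8798/c(-41, -45 - 1*35) = 8798/(-41 - (-45 - 1*35)) = 8798/(-41 - (-45 - 35)) = 8798/(-41 - 1*(-80)) = 8798/(-41 + 80) = 8798/39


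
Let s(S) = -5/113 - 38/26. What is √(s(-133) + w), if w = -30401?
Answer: I*√65607421789/1469 ≈ 174.36*I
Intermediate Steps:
s(S) = -2212/1469 (s(S) = -5*1/113 - 38*1/26 = -5/113 - 19/13 = -2212/1469)
√(s(-133) + w) = √(-2212/1469 - 30401) = √(-44661281/1469) = I*√65607421789/1469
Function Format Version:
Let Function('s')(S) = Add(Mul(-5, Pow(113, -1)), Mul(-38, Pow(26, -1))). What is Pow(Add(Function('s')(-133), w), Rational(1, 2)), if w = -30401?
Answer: Mul(Rational(1, 1469), I, Pow(65607421789, Rational(1, 2))) ≈ Mul(174.36, I)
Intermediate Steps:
Function('s')(S) = Rational(-2212, 1469) (Function('s')(S) = Add(Mul(-5, Rational(1, 113)), Mul(-38, Rational(1, 26))) = Add(Rational(-5, 113), Rational(-19, 13)) = Rational(-2212, 1469))
Pow(Add(Function('s')(-133), w), Rational(1, 2)) = Pow(Add(Rational(-2212, 1469), -30401), Rational(1, 2)) = Pow(Rational(-44661281, 1469), Rational(1, 2)) = Mul(Rational(1, 1469), I, Pow(65607421789, Rational(1, 2)))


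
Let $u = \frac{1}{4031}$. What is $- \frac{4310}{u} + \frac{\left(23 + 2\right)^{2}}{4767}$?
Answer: $- \frac{82819998245}{4767} \approx -1.7374 \cdot 10^{7}$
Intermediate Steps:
$u = \frac{1}{4031} \approx 0.00024808$
$- \frac{4310}{u} + \frac{\left(23 + 2\right)^{2}}{4767} = - 4310 \frac{1}{\frac{1}{4031}} + \frac{\left(23 + 2\right)^{2}}{4767} = \left(-4310\right) 4031 + 25^{2} \cdot \frac{1}{4767} = -17373610 + 625 \cdot \frac{1}{4767} = -17373610 + \frac{625}{4767} = - \frac{82819998245}{4767}$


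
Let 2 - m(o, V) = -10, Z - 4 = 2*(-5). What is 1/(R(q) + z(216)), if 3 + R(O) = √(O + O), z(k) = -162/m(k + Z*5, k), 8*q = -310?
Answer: -66/1399 - 2*I*√310/1399 ≈ -0.047177 - 0.025171*I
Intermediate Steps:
q = -155/4 (q = (⅛)*(-310) = -155/4 ≈ -38.750)
Z = -6 (Z = 4 + 2*(-5) = 4 - 10 = -6)
m(o, V) = 12 (m(o, V) = 2 - 1*(-10) = 2 + 10 = 12)
z(k) = -27/2 (z(k) = -162/12 = -162*1/12 = -27/2)
R(O) = -3 + √2*√O (R(O) = -3 + √(O + O) = -3 + √(2*O) = -3 + √2*√O)
1/(R(q) + z(216)) = 1/((-3 + √2*√(-155/4)) - 27/2) = 1/((-3 + √2*(I*√155/2)) - 27/2) = 1/((-3 + I*√310/2) - 27/2) = 1/(-33/2 + I*√310/2)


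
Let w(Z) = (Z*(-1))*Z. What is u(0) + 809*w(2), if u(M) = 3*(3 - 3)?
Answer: -3236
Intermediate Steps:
w(Z) = -Z**2 (w(Z) = (-Z)*Z = -Z**2)
u(M) = 0 (u(M) = 3*0 = 0)
u(0) + 809*w(2) = 0 + 809*(-1*2**2) = 0 + 809*(-1*4) = 0 + 809*(-4) = 0 - 3236 = -3236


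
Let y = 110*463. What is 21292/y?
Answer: 10646/25465 ≈ 0.41806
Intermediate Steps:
y = 50930
21292/y = 21292/50930 = 21292*(1/50930) = 10646/25465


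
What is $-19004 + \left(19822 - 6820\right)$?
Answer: $-6002$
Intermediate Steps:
$-19004 + \left(19822 - 6820\right) = -19004 + 13002 = -6002$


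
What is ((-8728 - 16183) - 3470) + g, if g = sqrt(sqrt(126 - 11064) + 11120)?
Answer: -28381 + sqrt(11120 + I*sqrt(10938)) ≈ -28276.0 + 0.49589*I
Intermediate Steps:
g = sqrt(11120 + I*sqrt(10938)) (g = sqrt(sqrt(-10938) + 11120) = sqrt(I*sqrt(10938) + 11120) = sqrt(11120 + I*sqrt(10938)) ≈ 105.45 + 0.4959*I)
((-8728 - 16183) - 3470) + g = ((-8728 - 16183) - 3470) + sqrt(11120 + I*sqrt(10938)) = (-24911 - 3470) + sqrt(11120 + I*sqrt(10938)) = -28381 + sqrt(11120 + I*sqrt(10938))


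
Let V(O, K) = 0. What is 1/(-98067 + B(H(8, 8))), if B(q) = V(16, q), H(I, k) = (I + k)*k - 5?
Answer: -1/98067 ≈ -1.0197e-5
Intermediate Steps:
H(I, k) = -5 + k*(I + k) (H(I, k) = k*(I + k) - 5 = -5 + k*(I + k))
B(q) = 0
1/(-98067 + B(H(8, 8))) = 1/(-98067 + 0) = 1/(-98067) = -1/98067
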